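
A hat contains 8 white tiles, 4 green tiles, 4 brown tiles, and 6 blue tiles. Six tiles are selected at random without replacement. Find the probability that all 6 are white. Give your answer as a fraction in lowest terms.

4/10659

Unordered draws without replacement: count favorable combinations over C(22,6).
Favorable = C(8,6) · C(4,0) · C(4,0) · C(6,0) = 28; total = C(22,6) = 74613.
P = 28/74613 = 4/10659 ≈ 0.0004.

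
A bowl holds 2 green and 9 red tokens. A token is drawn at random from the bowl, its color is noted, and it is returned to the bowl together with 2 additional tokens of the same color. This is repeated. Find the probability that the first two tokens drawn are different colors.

36/143

Either red then green, or green then red; after the first draw the total is 13.
P = (9/11)·(2/13) + (2/11)·(9/13) = 36/143 ≈ 0.2517.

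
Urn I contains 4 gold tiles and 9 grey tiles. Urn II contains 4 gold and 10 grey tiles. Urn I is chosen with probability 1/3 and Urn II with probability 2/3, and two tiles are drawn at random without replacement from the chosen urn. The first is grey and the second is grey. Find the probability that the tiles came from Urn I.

7/22

P(E | Urn I) = 6/13; P(E | Urn II) = 45/91.
P(E) = 1/3·6/13 + 2/3·45/91 = 44/91.
By Bayes' rule, P(Urn I | E) = 2/13 / 44/91 = 7/22 ≈ 0.3182.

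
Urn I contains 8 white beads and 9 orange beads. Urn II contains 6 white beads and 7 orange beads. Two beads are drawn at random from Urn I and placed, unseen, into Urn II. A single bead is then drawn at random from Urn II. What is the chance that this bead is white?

Condition on how many of the transferred beads are white (from Urn I: 8 white of 17; then Urn II has 15 total).
  0 white: C(8,0)C(9,2)/C(17,2) = 9/34; then P = 6/15
  1 white: C(8,1)C(9,1)/C(17,2) = 9/17; then P = 7/15
  2 white: C(8,2)C(9,0)/C(17,2) = 7/34; then P = 8/15
P(white from Urn II) = 118/255 ≈ 0.4627.

118/255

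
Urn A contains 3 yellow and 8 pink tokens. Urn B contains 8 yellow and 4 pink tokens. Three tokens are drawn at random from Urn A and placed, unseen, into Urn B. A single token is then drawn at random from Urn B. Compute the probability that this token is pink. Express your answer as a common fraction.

68/165

Condition on how many of the transferred tokens are pink (from Urn A: 8 pink of 11; then Urn B has 15 total).
  0 pink: C(8,0)C(3,3)/C(11,3) = 1/165; then P = 4/15
  1 pink: C(8,1)C(3,2)/C(11,3) = 8/55; then P = 5/15
  2 pink: C(8,2)C(3,1)/C(11,3) = 28/55; then P = 6/15
  3 pink: C(8,3)C(3,0)/C(11,3) = 56/165; then P = 7/15
P(pink from Urn B) = 68/165 ≈ 0.4121.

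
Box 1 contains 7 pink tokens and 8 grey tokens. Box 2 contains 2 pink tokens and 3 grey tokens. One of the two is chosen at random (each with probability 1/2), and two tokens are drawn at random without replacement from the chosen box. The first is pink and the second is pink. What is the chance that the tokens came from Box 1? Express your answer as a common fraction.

2/3

P(E | Box 1) = 1/5; P(E | Box 2) = 1/10.
P(E) = 1/2·1/5 + 1/2·1/10 = 3/20.
By Bayes' rule, P(Box 1 | E) = 1/10 / 3/20 = 2/3 ≈ 0.6667.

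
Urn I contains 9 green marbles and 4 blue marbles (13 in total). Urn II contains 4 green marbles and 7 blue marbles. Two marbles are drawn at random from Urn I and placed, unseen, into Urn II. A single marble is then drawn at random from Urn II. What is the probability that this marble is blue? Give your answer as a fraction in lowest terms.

Condition on how many of the transferred marbles are blue (from Urn I: 4 blue of 13; then Urn II has 13 total).
  0 blue: C(4,0)C(9,2)/C(13,2) = 6/13; then P = 7/13
  1 blue: C(4,1)C(9,1)/C(13,2) = 6/13; then P = 8/13
  2 blue: C(4,2)C(9,0)/C(13,2) = 1/13; then P = 9/13
P(blue from Urn II) = 99/169 ≈ 0.5858.

99/169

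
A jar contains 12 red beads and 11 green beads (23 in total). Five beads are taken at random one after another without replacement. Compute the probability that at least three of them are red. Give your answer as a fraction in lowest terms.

1667/3059

Sum the hypergeometric tail for j = 3,…,5 red beads.
Favorable = C(12,3)·C(11,2) + C(12,4)·C(11,1) + C(12,5)·C(11,0) = 18337; total = C(23,5) = 33649.
P = 18337/33649 = 1667/3059 ≈ 0.5449.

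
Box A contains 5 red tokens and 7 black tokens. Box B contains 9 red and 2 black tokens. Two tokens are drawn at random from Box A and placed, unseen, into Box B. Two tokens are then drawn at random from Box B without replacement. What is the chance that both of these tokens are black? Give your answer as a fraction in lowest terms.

Condition on how many of the transferred tokens are black (from Box A: 7 black of 12; then Box B has 13 total).
  0 black: C(7,0)C(5,2)/C(12,2) = 5/33; then P = C(2,2)/C(13,2) = 1/78
  1 black: C(7,1)C(5,1)/C(12,2) = 35/66; then P = C(3,2)/C(13,2) = 1/26
  2 black: C(7,2)C(5,0)/C(12,2) = 7/22; then P = C(4,2)/C(13,2) = 1/13
P(both black) = 241/5148 ≈ 0.0468.

241/5148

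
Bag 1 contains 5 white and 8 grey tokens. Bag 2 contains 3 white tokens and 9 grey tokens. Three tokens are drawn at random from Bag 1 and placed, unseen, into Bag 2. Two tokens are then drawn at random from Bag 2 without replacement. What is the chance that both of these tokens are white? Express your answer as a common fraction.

89/1365

Condition on how many of the transferred tokens are white (from Bag 1: 5 white of 13; then Bag 2 has 15 total).
  0 white: C(5,0)C(8,3)/C(13,3) = 28/143; then P = C(3,2)/C(15,2) = 1/35
  1 white: C(5,1)C(8,2)/C(13,3) = 70/143; then P = C(4,2)/C(15,2) = 2/35
  2 white: C(5,2)C(8,1)/C(13,3) = 40/143; then P = C(5,2)/C(15,2) = 2/21
  3 white: C(5,3)C(8,0)/C(13,3) = 5/143; then P = C(6,2)/C(15,2) = 1/7
P(both white) = 89/1365 ≈ 0.0652.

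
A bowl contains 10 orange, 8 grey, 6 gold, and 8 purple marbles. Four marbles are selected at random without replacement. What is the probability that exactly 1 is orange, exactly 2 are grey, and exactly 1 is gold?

Unordered draws without replacement: count favorable combinations over C(32,4).
Favorable = C(10,1) · C(8,2) · C(6,1) · C(8,0) = 1680; total = C(32,4) = 35960.
P = 1680/35960 = 42/899 ≈ 0.0467.

42/899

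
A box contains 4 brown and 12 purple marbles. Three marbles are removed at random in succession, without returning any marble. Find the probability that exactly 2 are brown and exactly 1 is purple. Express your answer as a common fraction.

Unordered draws without replacement: count favorable combinations over C(16,3).
Favorable = C(4,2) · C(12,1) = 72; total = C(16,3) = 560.
P = 72/560 = 9/70 ≈ 0.1286.

9/70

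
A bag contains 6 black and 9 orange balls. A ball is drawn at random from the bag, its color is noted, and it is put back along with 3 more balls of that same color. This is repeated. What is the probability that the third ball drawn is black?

2/5

Sum over the four possibilities for the first two draws (black/not-black each), tracking how the black count and total change by +3 per draw.
P(third is black) = 2/5 ≈ 0.4000. (In a Pólya urn every draw has the same marginal probability 6/15.)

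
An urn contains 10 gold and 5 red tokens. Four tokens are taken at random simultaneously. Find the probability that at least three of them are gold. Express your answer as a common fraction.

Sum the hypergeometric tail for j = 3,…,4 gold tokens.
Favorable = C(10,3)·C(5,1) + C(10,4)·C(5,0) = 810; total = C(15,4) = 1365.
P = 810/1365 = 54/91 ≈ 0.5934.

54/91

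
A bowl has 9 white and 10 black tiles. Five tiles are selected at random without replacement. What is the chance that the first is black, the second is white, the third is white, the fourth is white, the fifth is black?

Multiply the conditional probability of each draw in order, without replacement, so each draw removes one from its color and from the total.
P = (10/19) · (9/18) · (8/17) · (7/16) · (9/15) = 21/646 ≈ 0.0325.

21/646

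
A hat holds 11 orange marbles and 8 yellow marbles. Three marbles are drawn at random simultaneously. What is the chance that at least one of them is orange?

Use the complement: P(at least one orange) = 1 − P(no orange).
P(none) = C(8,3)/C(19,3) = 56/969.
So P = 1 − 56/969 = 913/969 ≈ 0.9422.

913/969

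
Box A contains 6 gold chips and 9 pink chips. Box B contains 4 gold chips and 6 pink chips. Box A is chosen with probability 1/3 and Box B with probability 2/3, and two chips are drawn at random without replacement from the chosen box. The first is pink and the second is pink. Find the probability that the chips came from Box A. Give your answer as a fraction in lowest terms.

P(E | Box A) = 12/35; P(E | Box B) = 1/3.
P(E) = 1/3·12/35 + 2/3·1/3 = 106/315.
By Bayes' rule, P(Box A | E) = 4/35 / 106/315 = 18/53 ≈ 0.3396.

18/53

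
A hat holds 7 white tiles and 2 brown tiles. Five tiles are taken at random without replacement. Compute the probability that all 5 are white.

1/6

Multiply the conditional probability of each draw in order, without replacement, so each draw removes one from its color and from the total.
P = (7/9) · (6/8) · (5/7) · (4/6) · (3/5) = 1/6 ≈ 0.1667.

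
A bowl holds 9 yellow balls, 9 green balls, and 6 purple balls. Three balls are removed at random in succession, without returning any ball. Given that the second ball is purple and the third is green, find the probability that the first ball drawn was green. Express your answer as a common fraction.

4/11

P(first=green and the second ball is purple and the third is green) = (9/24)·(6/23)·(8/22) = 9/253.
P(E) = Σ over first color = 81/2024 + 9/253 + 45/2024 = 9/92.
By Bayes, P(first=green | E) = 9/253 / 9/92 = 4/11 ≈ 0.3636.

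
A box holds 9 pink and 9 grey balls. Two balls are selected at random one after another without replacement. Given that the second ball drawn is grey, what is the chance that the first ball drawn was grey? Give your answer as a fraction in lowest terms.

P(first=grey and the second ball drawn is grey) = (9/18)·(8/17) = 4/17.
P(the second ball drawn is grey) = Σ over first color = 9/34 + 4/17 = 1/2.
By Bayes, P(first=grey | the second ball drawn is grey) = 4/17 / 1/2 = 8/17 ≈ 0.4706.

8/17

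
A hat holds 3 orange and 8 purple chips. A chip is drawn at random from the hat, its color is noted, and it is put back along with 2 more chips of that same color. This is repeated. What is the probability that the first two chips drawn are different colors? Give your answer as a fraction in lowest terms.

48/143

Either orange then purple, or purple then orange; after the first draw the total is 13.
P = (3/11)·(8/13) + (8/11)·(3/13) = 48/143 ≈ 0.3357.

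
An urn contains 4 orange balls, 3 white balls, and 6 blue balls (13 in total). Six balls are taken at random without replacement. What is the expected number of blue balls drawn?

By linearity of expectation, E[X] = Σ P(draw i is blue); by symmetry each draw (even without replacement) has P(blue) = 6/13.
E[X] = 6 · 6/13 = 36/13 ≈ 2.7692.

36/13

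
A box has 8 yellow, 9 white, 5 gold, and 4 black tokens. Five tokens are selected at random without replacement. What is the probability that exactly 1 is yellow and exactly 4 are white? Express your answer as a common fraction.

252/16445

Unordered draws without replacement: count favorable combinations over C(26,5).
Favorable = C(8,1) · C(9,4) · C(5,0) · C(4,0) = 1008; total = C(26,5) = 65780.
P = 1008/65780 = 252/16445 ≈ 0.0153.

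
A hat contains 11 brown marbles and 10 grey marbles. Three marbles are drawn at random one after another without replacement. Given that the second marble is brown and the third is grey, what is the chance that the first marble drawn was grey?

P(first=grey and the second marble is brown and the third is grey) = (10/21)·(11/20)·(9/19) = 33/266.
P(E) = Σ over first color = 55/399 + 33/266 = 11/42.
By Bayes, P(first=grey | E) = 33/266 / 11/42 = 9/19 ≈ 0.4737.

9/19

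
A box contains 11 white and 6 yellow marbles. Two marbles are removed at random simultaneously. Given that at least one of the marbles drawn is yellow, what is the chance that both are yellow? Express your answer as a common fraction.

P(both yellow) = C(6,2)/C(17,2) = 15/136; P(at least one yellow) = 1 − C(11,2)/C(17,2) = 81/136.
Since 'both yellow' ⊆ 'at least one yellow', P(both | at least one) = 15/136 / 81/136 = 5/27 ≈ 0.1852.

5/27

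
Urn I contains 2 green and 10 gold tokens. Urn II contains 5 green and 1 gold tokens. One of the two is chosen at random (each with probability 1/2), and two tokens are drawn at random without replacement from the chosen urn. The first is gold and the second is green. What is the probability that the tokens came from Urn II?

11/21

P(E | Urn I) = 5/33; P(E | Urn II) = 1/6.
P(E) = 1/2·5/33 + 1/2·1/6 = 7/44.
By Bayes' rule, P(Urn II | E) = 1/12 / 7/44 = 11/21 ≈ 0.5238.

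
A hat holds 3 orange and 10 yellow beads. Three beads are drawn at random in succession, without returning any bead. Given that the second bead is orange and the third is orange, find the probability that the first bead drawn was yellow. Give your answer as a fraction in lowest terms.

P(first=yellow and the second bead is orange and the third is orange) = (10/13)·(3/12)·(2/11) = 5/143.
P(E) = Σ over first color = 1/286 + 5/143 = 1/26.
By Bayes, P(first=yellow | E) = 5/143 / 1/26 = 10/11 ≈ 0.9091.

10/11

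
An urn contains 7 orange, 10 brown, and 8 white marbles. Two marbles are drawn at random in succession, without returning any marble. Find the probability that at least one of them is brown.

Use the complement: P(at least one brown) = 1 − P(no brown).
P(none) = C(15,2)/C(25,2) = 105/300.
So P = 1 − 105/300 = 13/20 ≈ 0.6500.

13/20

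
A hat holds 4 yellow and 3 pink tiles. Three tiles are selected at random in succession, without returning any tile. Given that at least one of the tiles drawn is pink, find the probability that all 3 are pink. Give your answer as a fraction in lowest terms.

1/31

P(all 3 pink) = C(3,3)/C(7,3) = 1/35; P(at least one pink) = 1 − C(4,3)/C(7,3) = 31/35.
Since 'all 3 pink' ⊆ 'at least one pink', P(all 3 | at least one) = 1/35 / 31/35 = 1/31 ≈ 0.0323.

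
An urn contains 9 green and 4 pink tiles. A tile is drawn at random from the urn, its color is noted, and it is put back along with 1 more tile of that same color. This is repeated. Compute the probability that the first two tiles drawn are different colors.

36/91

Either pink then green, or green then pink; after the first draw the total is 14.
P = (4/13)·(9/14) + (9/13)·(4/14) = 36/91 ≈ 0.3956.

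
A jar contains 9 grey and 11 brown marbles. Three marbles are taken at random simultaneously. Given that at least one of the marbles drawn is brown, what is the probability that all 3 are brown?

5/32

P(all 3 brown) = C(11,3)/C(20,3) = 11/76; P(at least one brown) = 1 − C(9,3)/C(20,3) = 88/95.
Since 'all 3 brown' ⊆ 'at least one brown', P(all 3 | at least one) = 11/76 / 88/95 = 5/32 ≈ 0.1562.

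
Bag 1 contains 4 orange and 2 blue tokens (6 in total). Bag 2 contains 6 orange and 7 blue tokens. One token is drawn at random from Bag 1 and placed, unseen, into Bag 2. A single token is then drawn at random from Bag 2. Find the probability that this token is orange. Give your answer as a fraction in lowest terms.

Condition on how many of the transferred tokens are orange (from Bag 1: 4 orange of 6; then Bag 2 has 14 total).
  0 orange: C(4,0)C(2,1)/C(6,1) = 1/3; then P = 6/14
  1 orange: C(4,1)C(2,0)/C(6,1) = 2/3; then P = 7/14
P(orange from Bag 2) = 10/21 ≈ 0.4762.

10/21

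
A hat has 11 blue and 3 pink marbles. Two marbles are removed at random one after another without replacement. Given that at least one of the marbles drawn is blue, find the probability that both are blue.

P(both blue) = C(11,2)/C(14,2) = 55/91; P(at least one blue) = 1 − C(3,2)/C(14,2) = 88/91.
Since 'both blue' ⊆ 'at least one blue', P(both | at least one) = 55/91 / 88/91 = 5/8 ≈ 0.6250.

5/8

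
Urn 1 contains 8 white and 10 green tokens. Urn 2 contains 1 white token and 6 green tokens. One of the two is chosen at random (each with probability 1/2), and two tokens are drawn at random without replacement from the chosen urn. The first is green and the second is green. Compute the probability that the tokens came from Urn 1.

7/24

P(E | Urn 1) = 5/17; P(E | Urn 2) = 5/7.
P(E) = 1/2·5/17 + 1/2·5/7 = 60/119.
By Bayes' rule, P(Urn 1 | E) = 5/34 / 60/119 = 7/24 ≈ 0.2917.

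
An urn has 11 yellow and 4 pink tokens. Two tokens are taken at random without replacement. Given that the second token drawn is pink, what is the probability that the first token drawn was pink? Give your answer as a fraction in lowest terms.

3/14

P(first=pink and the second token drawn is pink) = (4/15)·(3/14) = 2/35.
P(the second token drawn is pink) = Σ over first color = 22/105 + 2/35 = 4/15.
By Bayes, P(first=pink | the second token drawn is pink) = 2/35 / 4/15 = 3/14 ≈ 0.2143.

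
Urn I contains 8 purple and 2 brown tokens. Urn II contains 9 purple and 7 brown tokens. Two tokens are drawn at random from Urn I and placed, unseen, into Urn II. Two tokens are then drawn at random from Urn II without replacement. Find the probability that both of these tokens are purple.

Condition on how many of the transferred tokens are purple (from Urn I: 8 purple of 10; then Urn II has 18 total).
  0 purple: C(8,0)C(2,2)/C(10,2) = 1/45; then P = C(9,2)/C(18,2) = 4/17
  1 purple: C(8,1)C(2,1)/C(10,2) = 16/45; then P = C(10,2)/C(18,2) = 5/17
  2 purple: C(8,2)C(2,0)/C(10,2) = 28/45; then P = C(11,2)/C(18,2) = 55/153
P(both purple) = 2296/6885 ≈ 0.3335.

2296/6885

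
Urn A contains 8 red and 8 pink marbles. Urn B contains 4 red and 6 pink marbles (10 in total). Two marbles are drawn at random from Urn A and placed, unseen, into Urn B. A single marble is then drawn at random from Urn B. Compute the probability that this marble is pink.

7/12

Condition on how many of the transferred marbles are pink (from Urn A: 8 pink of 16; then Urn B has 12 total).
  0 pink: C(8,0)C(8,2)/C(16,2) = 7/30; then P = 6/12
  1 pink: C(8,1)C(8,1)/C(16,2) = 8/15; then P = 7/12
  2 pink: C(8,2)C(8,0)/C(16,2) = 7/30; then P = 8/12
P(pink from Urn B) = 7/12 ≈ 0.5833.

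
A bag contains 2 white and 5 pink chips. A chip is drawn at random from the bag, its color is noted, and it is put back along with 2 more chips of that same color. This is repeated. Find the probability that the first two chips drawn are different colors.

Either white then pink, or pink then white; after the first draw the total is 9.
P = (2/7)·(5/9) + (5/7)·(2/9) = 20/63 ≈ 0.3175.

20/63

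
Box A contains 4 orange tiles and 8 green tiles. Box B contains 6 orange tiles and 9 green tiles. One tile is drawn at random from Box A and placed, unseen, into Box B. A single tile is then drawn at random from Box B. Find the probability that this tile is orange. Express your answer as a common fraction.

19/48

Condition on how many of the transferred tiles are orange (from Box A: 4 orange of 12; then Box B has 16 total).
  0 orange: C(4,0)C(8,1)/C(12,1) = 2/3; then P = 6/16
  1 orange: C(4,1)C(8,0)/C(12,1) = 1/3; then P = 7/16
P(orange from Box B) = 19/48 ≈ 0.3958.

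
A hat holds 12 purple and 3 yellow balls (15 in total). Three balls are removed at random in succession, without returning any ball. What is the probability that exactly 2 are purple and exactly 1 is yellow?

198/455

Unordered draws without replacement: count favorable combinations over C(15,3).
Favorable = C(12,2) · C(3,1) = 198; total = C(15,3) = 455.
P = 198/455 = 198/455 ≈ 0.4352.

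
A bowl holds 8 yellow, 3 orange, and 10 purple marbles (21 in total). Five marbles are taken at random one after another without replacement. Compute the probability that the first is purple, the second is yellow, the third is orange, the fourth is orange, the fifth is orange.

4/20349

Multiply the conditional probability of each draw in order, without replacement, so each draw removes one from its color and from the total.
P = (10/21) · (8/20) · (3/19) · (2/18) · (1/17) = 4/20349 ≈ 0.0002.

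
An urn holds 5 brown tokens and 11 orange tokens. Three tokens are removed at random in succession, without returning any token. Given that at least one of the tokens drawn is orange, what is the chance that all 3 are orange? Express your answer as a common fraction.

3/10

P(all 3 orange) = C(11,3)/C(16,3) = 33/112; P(at least one orange) = 1 − C(5,3)/C(16,3) = 55/56.
Since 'all 3 orange' ⊆ 'at least one orange', P(all 3 | at least one) = 33/112 / 55/56 = 3/10 ≈ 0.3000.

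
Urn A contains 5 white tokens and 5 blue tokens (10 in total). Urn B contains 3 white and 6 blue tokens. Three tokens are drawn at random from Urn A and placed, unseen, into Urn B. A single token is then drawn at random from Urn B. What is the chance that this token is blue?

Condition on how many of the transferred tokens are blue (from Urn A: 5 blue of 10; then Urn B has 12 total).
  0 blue: C(5,0)C(5,3)/C(10,3) = 1/12; then P = 6/12
  1 blue: C(5,1)C(5,2)/C(10,3) = 5/12; then P = 7/12
  2 blue: C(5,2)C(5,1)/C(10,3) = 5/12; then P = 8/12
  3 blue: C(5,3)C(5,0)/C(10,3) = 1/12; then P = 9/12
P(blue from Urn B) = 5/8 ≈ 0.6250.

5/8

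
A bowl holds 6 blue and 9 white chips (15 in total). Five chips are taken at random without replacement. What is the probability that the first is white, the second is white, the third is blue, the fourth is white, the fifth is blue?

Multiply the conditional probability of each draw in order, without replacement, so each draw removes one from its color and from the total.
P = (9/15) · (8/14) · (6/13) · (7/12) · (5/11) = 6/143 ≈ 0.0420.

6/143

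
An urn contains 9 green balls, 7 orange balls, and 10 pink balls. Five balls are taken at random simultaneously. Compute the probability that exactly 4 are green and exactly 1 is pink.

63/3289

Unordered draws without replacement: count favorable combinations over C(26,5).
Favorable = C(9,4) · C(7,0) · C(10,1) = 1260; total = C(26,5) = 65780.
P = 1260/65780 = 63/3289 ≈ 0.0192.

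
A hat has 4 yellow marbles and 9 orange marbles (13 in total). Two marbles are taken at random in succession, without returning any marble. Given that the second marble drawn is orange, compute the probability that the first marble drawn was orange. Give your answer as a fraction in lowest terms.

2/3

P(first=orange and the second marble drawn is orange) = (9/13)·(8/12) = 6/13.
P(the second marble drawn is orange) = Σ over first color = 3/13 + 6/13 = 9/13.
By Bayes, P(first=orange | the second marble drawn is orange) = 6/13 / 9/13 = 2/3 ≈ 0.6667.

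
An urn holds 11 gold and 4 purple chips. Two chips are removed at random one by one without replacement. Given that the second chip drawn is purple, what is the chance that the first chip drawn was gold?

P(first=gold and the second chip drawn is purple) = (11/15)·(4/14) = 22/105.
P(the second chip drawn is purple) = Σ over first color = 22/105 + 2/35 = 4/15.
By Bayes, P(first=gold | the second chip drawn is purple) = 22/105 / 4/15 = 11/14 ≈ 0.7857.

11/14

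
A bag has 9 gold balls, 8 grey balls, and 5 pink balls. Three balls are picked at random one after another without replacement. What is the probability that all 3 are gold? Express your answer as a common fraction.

Multiply the conditional probability of each draw in order, without replacement, so each draw removes one from its color and from the total.
P = (9/22) · (8/21) · (7/20) = 3/55 ≈ 0.0545.

3/55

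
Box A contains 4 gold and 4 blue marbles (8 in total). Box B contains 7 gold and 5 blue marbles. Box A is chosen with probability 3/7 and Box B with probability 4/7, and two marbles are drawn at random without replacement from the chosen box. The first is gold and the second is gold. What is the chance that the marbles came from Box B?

196/295

P(E | Box A) = 3/14; P(E | Box B) = 7/22.
P(E) = 3/7·3/14 + 4/7·7/22 = 295/1078.
By Bayes' rule, P(Box B | E) = 2/11 / 295/1078 = 196/295 ≈ 0.6644.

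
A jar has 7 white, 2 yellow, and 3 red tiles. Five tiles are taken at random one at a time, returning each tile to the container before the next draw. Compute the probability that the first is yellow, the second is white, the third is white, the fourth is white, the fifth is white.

2401/124416

Multiply the conditional probability of each draw in order, with replacement (the composition resets each draw).
P = (2/12) · (7/12) · (7/12) · (7/12) · (7/12) = 2401/124416 ≈ 0.0193.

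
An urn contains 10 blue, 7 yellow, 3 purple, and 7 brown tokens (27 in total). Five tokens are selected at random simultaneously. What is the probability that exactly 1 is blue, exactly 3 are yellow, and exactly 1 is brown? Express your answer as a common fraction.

245/8073

Unordered draws without replacement: count favorable combinations over C(27,5).
Favorable = C(10,1) · C(7,3) · C(3,0) · C(7,1) = 2450; total = C(27,5) = 80730.
P = 2450/80730 = 245/8073 ≈ 0.0303.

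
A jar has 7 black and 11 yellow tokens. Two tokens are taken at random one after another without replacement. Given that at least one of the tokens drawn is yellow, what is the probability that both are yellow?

5/12

P(both yellow) = C(11,2)/C(18,2) = 55/153; P(at least one yellow) = 1 − C(7,2)/C(18,2) = 44/51.
Since 'both yellow' ⊆ 'at least one yellow', P(both | at least one) = 55/153 / 44/51 = 5/12 ≈ 0.4167.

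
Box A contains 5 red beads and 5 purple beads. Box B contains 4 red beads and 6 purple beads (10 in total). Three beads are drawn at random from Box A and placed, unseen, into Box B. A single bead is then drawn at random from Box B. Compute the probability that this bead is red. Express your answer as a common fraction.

11/26

Condition on how many of the transferred beads are red (from Box A: 5 red of 10; then Box B has 13 total).
  0 red: C(5,0)C(5,3)/C(10,3) = 1/12; then P = 4/13
  1 red: C(5,1)C(5,2)/C(10,3) = 5/12; then P = 5/13
  2 red: C(5,2)C(5,1)/C(10,3) = 5/12; then P = 6/13
  3 red: C(5,3)C(5,0)/C(10,3) = 1/12; then P = 7/13
P(red from Box B) = 11/26 ≈ 0.4231.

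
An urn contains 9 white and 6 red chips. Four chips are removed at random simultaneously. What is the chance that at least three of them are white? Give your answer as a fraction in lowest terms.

Sum the hypergeometric tail for j = 3,…,4 white chips.
Favorable = C(9,3)·C(6,1) + C(9,4)·C(6,0) = 630; total = C(15,4) = 1365.
P = 630/1365 = 6/13 ≈ 0.4615.

6/13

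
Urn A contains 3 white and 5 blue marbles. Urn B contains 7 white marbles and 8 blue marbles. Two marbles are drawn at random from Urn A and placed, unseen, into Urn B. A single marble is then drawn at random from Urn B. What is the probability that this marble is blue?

37/68

Condition on how many of the transferred marbles are blue (from Urn A: 5 blue of 8; then Urn B has 17 total).
  0 blue: C(5,0)C(3,2)/C(8,2) = 3/28; then P = 8/17
  1 blue: C(5,1)C(3,1)/C(8,2) = 15/28; then P = 9/17
  2 blue: C(5,2)C(3,0)/C(8,2) = 5/14; then P = 10/17
P(blue from Urn B) = 37/68 ≈ 0.5441.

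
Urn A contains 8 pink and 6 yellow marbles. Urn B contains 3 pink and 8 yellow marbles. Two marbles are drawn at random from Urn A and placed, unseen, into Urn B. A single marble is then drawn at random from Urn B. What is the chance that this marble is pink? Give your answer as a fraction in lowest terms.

Condition on how many of the transferred marbles are pink (from Urn A: 8 pink of 14; then Urn B has 13 total).
  0 pink: C(8,0)C(6,2)/C(14,2) = 15/91; then P = 3/13
  1 pink: C(8,1)C(6,1)/C(14,2) = 48/91; then P = 4/13
  2 pink: C(8,2)C(6,0)/C(14,2) = 4/13; then P = 5/13
P(pink from Urn B) = 29/91 ≈ 0.3187.

29/91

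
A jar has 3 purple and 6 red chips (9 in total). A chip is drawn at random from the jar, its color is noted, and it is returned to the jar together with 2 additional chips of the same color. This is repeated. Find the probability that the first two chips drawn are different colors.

4/11

Either red then purple, or purple then red; after the first draw the total is 11.
P = (6/9)·(3/11) + (3/9)·(6/11) = 4/11 ≈ 0.3636.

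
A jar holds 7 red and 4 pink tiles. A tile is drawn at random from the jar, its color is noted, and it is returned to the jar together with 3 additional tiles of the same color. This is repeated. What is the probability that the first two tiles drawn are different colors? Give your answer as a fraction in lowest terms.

4/11

Either red then pink, or pink then red; after the first draw the total is 14.
P = (7/11)·(4/14) + (4/11)·(7/14) = 4/11 ≈ 0.3636.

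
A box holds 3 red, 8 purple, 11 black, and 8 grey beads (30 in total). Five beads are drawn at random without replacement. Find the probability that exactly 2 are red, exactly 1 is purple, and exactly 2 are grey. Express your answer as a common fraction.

16/3393

Unordered draws without replacement: count favorable combinations over C(30,5).
Favorable = C(3,2) · C(8,1) · C(11,0) · C(8,2) = 672; total = C(30,5) = 142506.
P = 672/142506 = 16/3393 ≈ 0.0047.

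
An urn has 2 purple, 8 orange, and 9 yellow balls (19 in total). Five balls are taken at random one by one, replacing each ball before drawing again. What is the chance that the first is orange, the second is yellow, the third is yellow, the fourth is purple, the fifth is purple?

Multiply the conditional probability of each draw in order, with replacement (the composition resets each draw).
P = (8/19) · (9/19) · (9/19) · (2/19) · (2/19) = 2592/2476099 ≈ 0.0010.

2592/2476099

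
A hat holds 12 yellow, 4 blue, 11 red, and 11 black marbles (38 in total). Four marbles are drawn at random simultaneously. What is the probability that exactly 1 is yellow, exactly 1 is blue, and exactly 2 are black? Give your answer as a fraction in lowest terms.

Unordered draws without replacement: count favorable combinations over C(38,4).
Favorable = C(12,1) · C(4,1) · C(11,0) · C(11,2) = 2640; total = C(38,4) = 73815.
P = 2640/73815 = 176/4921 ≈ 0.0358.

176/4921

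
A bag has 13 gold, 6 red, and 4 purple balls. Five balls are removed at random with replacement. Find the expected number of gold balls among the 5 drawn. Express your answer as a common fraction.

By linearity of expectation, E[X] = Σ P(draw i is gold); each independent draw has P(gold) = 13/23.
E[X] = 5 · 13/23 = 65/23 ≈ 2.8261.

65/23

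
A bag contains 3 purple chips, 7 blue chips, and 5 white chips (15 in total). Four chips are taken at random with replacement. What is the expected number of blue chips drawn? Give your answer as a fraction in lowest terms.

By linearity of expectation, E[X] = Σ P(draw i is blue); each independent draw has P(blue) = 7/15.
E[X] = 4 · 7/15 = 28/15 ≈ 1.8667.

28/15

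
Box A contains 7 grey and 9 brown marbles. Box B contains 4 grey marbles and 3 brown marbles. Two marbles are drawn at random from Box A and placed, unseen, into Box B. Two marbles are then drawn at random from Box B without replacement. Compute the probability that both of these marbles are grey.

43/160

Condition on how many of the transferred marbles are grey (from Box A: 7 grey of 16; then Box B has 9 total).
  0 grey: C(7,0)C(9,2)/C(16,2) = 3/10; then P = C(4,2)/C(9,2) = 1/6
  1 grey: C(7,1)C(9,1)/C(16,2) = 21/40; then P = C(5,2)/C(9,2) = 5/18
  2 grey: C(7,2)C(9,0)/C(16,2) = 7/40; then P = C(6,2)/C(9,2) = 5/12
P(both grey) = 43/160 ≈ 0.2687.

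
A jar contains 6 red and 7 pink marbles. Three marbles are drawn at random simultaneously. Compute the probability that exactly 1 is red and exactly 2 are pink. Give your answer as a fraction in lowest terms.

Unordered draws without replacement: count favorable combinations over C(13,3).
Favorable = C(6,1) · C(7,2) = 126; total = C(13,3) = 286.
P = 126/286 = 63/143 ≈ 0.4406.

63/143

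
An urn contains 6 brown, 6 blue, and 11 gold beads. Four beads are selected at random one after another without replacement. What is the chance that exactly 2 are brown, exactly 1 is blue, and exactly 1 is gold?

18/161

Unordered draws without replacement: count favorable combinations over C(23,4).
Favorable = C(6,2) · C(6,1) · C(11,1) = 990; total = C(23,4) = 8855.
P = 990/8855 = 18/161 ≈ 0.1118.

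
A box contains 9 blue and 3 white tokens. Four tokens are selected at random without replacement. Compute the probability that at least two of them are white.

Sum the hypergeometric tail for j = 2,…,3 white tokens.
Favorable = C(3,2)·C(9,2) + C(3,3)·C(9,1) = 117; total = C(12,4) = 495.
P = 117/495 = 13/55 ≈ 0.2364.

13/55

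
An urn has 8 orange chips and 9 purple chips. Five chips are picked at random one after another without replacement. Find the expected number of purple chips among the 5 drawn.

45/17

By linearity of expectation, E[X] = Σ P(draw i is purple); by symmetry each draw (even without replacement) has P(purple) = 9/17.
E[X] = 5 · 9/17 = 45/17 ≈ 2.6471.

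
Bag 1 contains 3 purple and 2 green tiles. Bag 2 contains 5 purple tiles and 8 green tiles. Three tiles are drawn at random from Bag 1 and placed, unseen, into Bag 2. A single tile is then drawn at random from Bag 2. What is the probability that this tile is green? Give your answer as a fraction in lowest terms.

23/40

Condition on how many of the transferred tiles are green (from Bag 1: 2 green of 5; then Bag 2 has 16 total).
  0 green: C(2,0)C(3,3)/C(5,3) = 1/10; then P = 8/16
  1 green: C(2,1)C(3,2)/C(5,3) = 3/5; then P = 9/16
  2 green: C(2,2)C(3,1)/C(5,3) = 3/10; then P = 10/16
P(green from Bag 2) = 23/40 ≈ 0.5750.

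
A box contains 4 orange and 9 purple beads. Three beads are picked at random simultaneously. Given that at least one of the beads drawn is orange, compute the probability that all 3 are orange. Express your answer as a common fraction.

P(all 3 orange) = C(4,3)/C(13,3) = 2/143; P(at least one orange) = 1 − C(9,3)/C(13,3) = 101/143.
Since 'all 3 orange' ⊆ 'at least one orange', P(all 3 | at least one) = 2/143 / 101/143 = 2/101 ≈ 0.0198.

2/101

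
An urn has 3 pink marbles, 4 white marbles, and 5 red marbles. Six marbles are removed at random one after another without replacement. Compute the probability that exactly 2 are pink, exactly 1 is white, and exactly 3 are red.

Unordered draws without replacement: count favorable combinations over C(12,6).
Favorable = C(3,2) · C(4,1) · C(5,3) = 120; total = C(12,6) = 924.
P = 120/924 = 10/77 ≈ 0.1299.

10/77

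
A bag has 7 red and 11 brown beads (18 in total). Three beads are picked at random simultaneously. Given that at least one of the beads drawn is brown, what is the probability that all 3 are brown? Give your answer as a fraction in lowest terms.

P(all 3 brown) = C(11,3)/C(18,3) = 55/272; P(at least one brown) = 1 − C(7,3)/C(18,3) = 781/816.
Since 'all 3 brown' ⊆ 'at least one brown', P(all 3 | at least one) = 55/272 / 781/816 = 15/71 ≈ 0.2113.

15/71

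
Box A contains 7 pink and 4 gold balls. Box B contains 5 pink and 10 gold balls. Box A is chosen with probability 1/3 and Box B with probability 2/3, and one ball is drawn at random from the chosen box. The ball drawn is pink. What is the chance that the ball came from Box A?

P(pink | Box A) = 7/11; P(pink | Box B) = 1/3.
P(pink) = 1/3·7/11 + 2/3·1/3 = 43/99.
By Bayes' rule, P(Box A | pink) = 7/33 / 43/99 = 21/43 ≈ 0.4884.

21/43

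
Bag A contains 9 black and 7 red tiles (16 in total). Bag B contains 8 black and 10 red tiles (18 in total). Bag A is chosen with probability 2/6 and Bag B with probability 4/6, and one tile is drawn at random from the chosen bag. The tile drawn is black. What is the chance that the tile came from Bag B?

128/209

P(black | Bag A) = 9/16; P(black | Bag B) = 4/9.
P(black) = 1/3·9/16 + 2/3·4/9 = 209/432.
By Bayes' rule, P(Bag B | black) = 8/27 / 209/432 = 128/209 ≈ 0.6124.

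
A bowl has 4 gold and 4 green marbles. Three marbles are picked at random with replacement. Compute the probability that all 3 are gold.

1/8

Multiply the conditional probability of each draw in order, with replacement (the composition resets each draw).
P = (4/8) · (4/8) · (4/8) = 1/8 ≈ 0.1250.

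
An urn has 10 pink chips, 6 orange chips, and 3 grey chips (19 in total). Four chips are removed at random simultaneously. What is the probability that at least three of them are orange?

275/3876

Sum the hypergeometric tail for j = 3,…,4 orange chips.
Favorable = C(6,3)·C(13,1) + C(6,4)·C(13,0) = 275; total = C(19,4) = 3876.
P = 275/3876 = 275/3876 ≈ 0.0709.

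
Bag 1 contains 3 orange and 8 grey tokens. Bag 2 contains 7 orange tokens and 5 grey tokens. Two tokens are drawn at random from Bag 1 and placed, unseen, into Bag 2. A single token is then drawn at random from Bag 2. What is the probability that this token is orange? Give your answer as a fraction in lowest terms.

83/154

Condition on how many of the transferred tokens are orange (from Bag 1: 3 orange of 11; then Bag 2 has 14 total).
  0 orange: C(3,0)C(8,2)/C(11,2) = 28/55; then P = 7/14
  1 orange: C(3,1)C(8,1)/C(11,2) = 24/55; then P = 8/14
  2 orange: C(3,2)C(8,0)/C(11,2) = 3/55; then P = 9/14
P(orange from Bag 2) = 83/154 ≈ 0.5390.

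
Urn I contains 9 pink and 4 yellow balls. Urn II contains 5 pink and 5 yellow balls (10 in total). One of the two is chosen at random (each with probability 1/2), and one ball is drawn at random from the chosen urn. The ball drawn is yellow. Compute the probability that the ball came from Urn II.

P(yellow | Urn I) = 4/13; P(yellow | Urn II) = 1/2.
P(yellow) = 1/2·4/13 + 1/2·1/2 = 21/52.
By Bayes' rule, P(Urn II | yellow) = 1/4 / 21/52 = 13/21 ≈ 0.6190.

13/21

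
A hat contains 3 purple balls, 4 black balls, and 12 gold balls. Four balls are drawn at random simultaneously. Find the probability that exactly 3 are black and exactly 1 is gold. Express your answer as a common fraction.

Unordered draws without replacement: count favorable combinations over C(19,4).
Favorable = C(3,0) · C(4,3) · C(12,1) = 48; total = C(19,4) = 3876.
P = 48/3876 = 4/323 ≈ 0.0124.

4/323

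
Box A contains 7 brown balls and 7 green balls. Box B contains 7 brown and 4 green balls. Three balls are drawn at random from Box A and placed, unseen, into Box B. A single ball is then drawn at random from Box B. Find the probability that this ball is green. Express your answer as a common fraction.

Condition on how many of the transferred balls are green (from Box A: 7 green of 14; then Box B has 14 total).
  0 green: C(7,0)C(7,3)/C(14,3) = 5/52; then P = 4/14
  1 green: C(7,1)C(7,2)/C(14,3) = 21/52; then P = 5/14
  2 green: C(7,2)C(7,1)/C(14,3) = 21/52; then P = 6/14
  3 green: C(7,3)C(7,0)/C(14,3) = 5/52; then P = 7/14
P(green from Box B) = 11/28 ≈ 0.3929.

11/28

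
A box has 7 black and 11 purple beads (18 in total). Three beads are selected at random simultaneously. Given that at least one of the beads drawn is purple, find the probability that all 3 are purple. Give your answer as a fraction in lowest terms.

15/71

P(all 3 purple) = C(11,3)/C(18,3) = 55/272; P(at least one purple) = 1 − C(7,3)/C(18,3) = 781/816.
Since 'all 3 purple' ⊆ 'at least one purple', P(all 3 | at least one) = 55/272 / 781/816 = 15/71 ≈ 0.2113.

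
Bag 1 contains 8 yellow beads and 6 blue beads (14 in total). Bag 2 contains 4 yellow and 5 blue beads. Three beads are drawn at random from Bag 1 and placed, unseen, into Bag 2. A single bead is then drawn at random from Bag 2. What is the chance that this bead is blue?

11/21

Condition on how many of the transferred beads are blue (from Bag 1: 6 blue of 14; then Bag 2 has 12 total).
  0 blue: C(6,0)C(8,3)/C(14,3) = 2/13; then P = 5/12
  1 blue: C(6,1)C(8,2)/C(14,3) = 6/13; then P = 6/12
  2 blue: C(6,2)C(8,1)/C(14,3) = 30/91; then P = 7/12
  3 blue: C(6,3)C(8,0)/C(14,3) = 5/91; then P = 8/12
P(blue from Bag 2) = 11/21 ≈ 0.5238.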